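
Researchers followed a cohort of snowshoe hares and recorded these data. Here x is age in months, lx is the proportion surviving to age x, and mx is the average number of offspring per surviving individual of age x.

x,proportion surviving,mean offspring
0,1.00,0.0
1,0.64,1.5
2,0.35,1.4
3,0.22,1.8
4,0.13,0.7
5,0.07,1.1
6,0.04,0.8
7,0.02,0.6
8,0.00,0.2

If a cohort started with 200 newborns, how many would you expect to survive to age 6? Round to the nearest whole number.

8

Expected survivors = N0 · l_6 = 200 × 0.04 = 8 → 8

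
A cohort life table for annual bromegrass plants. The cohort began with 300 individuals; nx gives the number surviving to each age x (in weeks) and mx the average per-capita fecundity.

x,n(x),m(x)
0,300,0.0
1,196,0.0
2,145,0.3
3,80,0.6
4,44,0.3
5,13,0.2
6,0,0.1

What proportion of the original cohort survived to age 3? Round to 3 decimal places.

l_3 = n_3/n_0 = 80/300 = 0.266667… → 0.267

0.267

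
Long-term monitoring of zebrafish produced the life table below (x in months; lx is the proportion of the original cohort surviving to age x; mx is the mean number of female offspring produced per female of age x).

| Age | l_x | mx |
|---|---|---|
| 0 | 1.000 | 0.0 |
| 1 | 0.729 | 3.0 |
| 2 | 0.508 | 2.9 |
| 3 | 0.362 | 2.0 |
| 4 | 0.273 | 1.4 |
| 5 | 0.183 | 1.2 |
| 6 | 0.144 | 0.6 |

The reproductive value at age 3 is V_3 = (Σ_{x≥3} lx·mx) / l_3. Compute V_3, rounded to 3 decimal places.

3.901

lx·mx for x ≥ 3: 0.724, 0.3822, 0.2196, 0.0864 → sum = 1.4122
V_3 = 1.4122 / l_3 = 1.4122 / 0.362 = 3.901105… → 3.901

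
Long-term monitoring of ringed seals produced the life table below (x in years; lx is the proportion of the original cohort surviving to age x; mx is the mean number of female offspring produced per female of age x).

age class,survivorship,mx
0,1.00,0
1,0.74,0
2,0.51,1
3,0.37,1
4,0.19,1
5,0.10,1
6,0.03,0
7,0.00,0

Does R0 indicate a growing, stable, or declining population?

growing

R0 = Σ lx·mx = 0 + 0 + 0.51 + 0.37 + 0.19 + 0.1 + 0 + 0 = 1.17
R0 > 1, so the population is growing.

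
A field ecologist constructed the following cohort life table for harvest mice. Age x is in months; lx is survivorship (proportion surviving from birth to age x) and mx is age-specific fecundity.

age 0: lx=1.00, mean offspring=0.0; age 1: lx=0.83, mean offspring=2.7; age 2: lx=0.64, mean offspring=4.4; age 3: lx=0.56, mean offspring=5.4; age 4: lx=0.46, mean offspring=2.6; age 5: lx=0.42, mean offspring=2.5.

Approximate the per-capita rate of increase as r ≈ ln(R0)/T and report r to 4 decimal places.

R0 = Σ lx·mx = 0 + 2.241 + 2.816 + 3.024 + 1.196 + 1.05 = 10.327
Σ x·lx·mx = 26.979; T = 26.979/10.327 = 2.61247…
r ≈ ln(R0)/T = ln(10.327)/2.61247… = 0.893698… → 0.8937

0.8937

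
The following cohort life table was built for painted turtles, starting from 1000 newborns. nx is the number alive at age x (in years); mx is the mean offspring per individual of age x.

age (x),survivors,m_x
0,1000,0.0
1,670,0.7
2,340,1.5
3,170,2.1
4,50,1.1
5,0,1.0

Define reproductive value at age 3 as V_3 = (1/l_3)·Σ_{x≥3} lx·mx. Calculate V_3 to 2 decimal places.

2.42

lx = nx/n0 = nx/1000: 1, 0.67, 0.34, 0.17, 0.05, 0
lx·mx for x ≥ 3: 0.357, 0.055, 0 → sum = 0.412
V_3 = 0.412 / l_3 = 0.412 / 0.17 = 2.423529… → 2.42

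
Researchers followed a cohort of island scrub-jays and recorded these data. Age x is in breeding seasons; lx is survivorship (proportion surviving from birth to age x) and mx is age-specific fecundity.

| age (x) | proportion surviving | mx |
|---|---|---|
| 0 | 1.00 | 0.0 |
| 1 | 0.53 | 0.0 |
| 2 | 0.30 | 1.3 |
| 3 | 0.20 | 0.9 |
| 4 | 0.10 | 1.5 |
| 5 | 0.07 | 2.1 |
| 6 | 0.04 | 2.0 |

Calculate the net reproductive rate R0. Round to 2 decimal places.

lx·mx by age: 0, 0, 0.39, 0.18, 0.15, 0.147, 0.08
R0 = Σ lx·mx = 0.947 → 0.95

0.95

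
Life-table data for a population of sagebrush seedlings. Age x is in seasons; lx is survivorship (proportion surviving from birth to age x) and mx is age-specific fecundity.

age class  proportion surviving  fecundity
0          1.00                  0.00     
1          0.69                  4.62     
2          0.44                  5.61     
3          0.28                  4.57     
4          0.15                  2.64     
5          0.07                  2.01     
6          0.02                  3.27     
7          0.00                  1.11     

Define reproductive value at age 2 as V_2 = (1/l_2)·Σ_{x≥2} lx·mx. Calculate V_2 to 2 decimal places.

lx·mx for x ≥ 2: 2.4684, 1.2796, 0.396, 0.1407, 0.0654, 0 → sum = 4.3501
V_2 = 4.3501 / l_2 = 4.3501 / 0.44 = 9.886591… → 9.89

9.89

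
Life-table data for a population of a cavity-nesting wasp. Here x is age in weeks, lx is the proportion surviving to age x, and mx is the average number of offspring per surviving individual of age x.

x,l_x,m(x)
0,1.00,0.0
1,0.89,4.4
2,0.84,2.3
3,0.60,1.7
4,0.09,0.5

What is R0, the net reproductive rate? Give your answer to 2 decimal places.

6.91

lx·mx by age: 0, 3.916, 1.932, 1.02, 0.045
R0 = Σ lx·mx = 6.913 → 6.91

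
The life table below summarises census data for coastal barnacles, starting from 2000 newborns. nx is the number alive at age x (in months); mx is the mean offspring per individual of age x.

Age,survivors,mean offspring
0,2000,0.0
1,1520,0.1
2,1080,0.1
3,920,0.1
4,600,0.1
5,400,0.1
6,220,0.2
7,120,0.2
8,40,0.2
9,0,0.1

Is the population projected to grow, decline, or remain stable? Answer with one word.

lx = nx/n0 = nx/2000: 1, 0.76, 0.54, 0.46, 0.3, 0.2, 0.11, 0.06, 0.02, 0
R0 = Σ lx·mx = 0 + 0.076 + 0.054 + 0.046 + 0.03 + 0.02 + 0.022 + 0.012 + 0.004 + 0 = 0.264
R0 < 1, so the population is declining.

declining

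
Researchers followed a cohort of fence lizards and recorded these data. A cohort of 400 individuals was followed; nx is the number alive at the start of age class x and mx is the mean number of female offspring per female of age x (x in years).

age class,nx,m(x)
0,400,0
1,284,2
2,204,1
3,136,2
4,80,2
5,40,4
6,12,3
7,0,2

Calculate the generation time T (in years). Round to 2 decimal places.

lx = nx/n0 = nx/400: 1, 0.71, 0.51, 0.34, 0.2, 0.1, 0.03, 0
lx·mx: 0, 1.42, 0.51, 0.68, 0.4, 0.4, 0.09, 0 → R0 = 3.5
x·lx·mx: 0, 1.42, 1.02, 2.04, 1.6, 2, 0.54, 0 → Σ = 8.62
T = 8.62 / 3.5 = 2.462857… → 2.46

2.46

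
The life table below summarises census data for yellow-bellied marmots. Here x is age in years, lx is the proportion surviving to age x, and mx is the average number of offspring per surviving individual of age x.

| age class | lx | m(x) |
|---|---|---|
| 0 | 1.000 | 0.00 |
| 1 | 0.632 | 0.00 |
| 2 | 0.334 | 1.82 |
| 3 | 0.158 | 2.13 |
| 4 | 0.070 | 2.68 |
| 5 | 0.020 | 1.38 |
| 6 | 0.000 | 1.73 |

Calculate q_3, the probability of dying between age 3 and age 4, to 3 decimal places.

q_3 = (l_3 − l_4) / l_3 = (0.158 − 0.07) / 0.158
     = 0.088 / 0.158 = 0.556962… → 0.557

0.557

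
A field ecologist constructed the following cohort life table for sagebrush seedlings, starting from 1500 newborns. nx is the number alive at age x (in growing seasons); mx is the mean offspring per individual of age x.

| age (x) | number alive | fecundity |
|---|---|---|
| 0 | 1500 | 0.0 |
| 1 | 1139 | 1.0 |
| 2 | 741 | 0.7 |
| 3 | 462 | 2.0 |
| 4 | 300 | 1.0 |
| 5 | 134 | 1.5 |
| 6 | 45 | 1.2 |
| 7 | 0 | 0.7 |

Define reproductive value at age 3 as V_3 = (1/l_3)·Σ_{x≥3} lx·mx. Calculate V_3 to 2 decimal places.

3.20

lx = nx/n0 = nx/1500: 1, 0.75933…, 0.494, 0.308, 0.2, 0.08933…, 0.03, 0
lx·mx for x ≥ 3: 0.616, 0.2, 0.134…, 0.036, 0 → sum = 0.986…
V_3 = 0.986… / l_3 = 0.986… / 0.308 = 3.201299… → 3.20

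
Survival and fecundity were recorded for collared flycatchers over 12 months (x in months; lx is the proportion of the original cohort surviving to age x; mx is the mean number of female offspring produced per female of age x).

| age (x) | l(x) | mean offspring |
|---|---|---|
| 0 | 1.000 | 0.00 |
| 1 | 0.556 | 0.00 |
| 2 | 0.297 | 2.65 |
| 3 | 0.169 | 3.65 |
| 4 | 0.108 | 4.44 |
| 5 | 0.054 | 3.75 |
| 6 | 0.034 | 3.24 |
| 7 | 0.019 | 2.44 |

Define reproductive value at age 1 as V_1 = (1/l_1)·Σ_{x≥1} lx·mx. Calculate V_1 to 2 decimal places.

lx·mx for x ≥ 1: 0, 0.78705, 0.61685, 0.47952, 0.2025, 0.11016, 0.04636 → sum = 2.24244
V_1 = 2.24244 / l_1 = 2.24244 / 0.556 = 4.033165… → 4.03

4.03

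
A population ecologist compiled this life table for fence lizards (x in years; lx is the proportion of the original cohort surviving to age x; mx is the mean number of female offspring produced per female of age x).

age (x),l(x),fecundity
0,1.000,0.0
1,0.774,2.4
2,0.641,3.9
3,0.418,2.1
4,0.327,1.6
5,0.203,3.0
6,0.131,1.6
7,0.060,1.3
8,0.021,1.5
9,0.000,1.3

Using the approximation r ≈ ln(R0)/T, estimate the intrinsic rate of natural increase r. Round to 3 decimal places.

0.762

R0 = Σ lx·mx = 0 + 1.8576 + 2.4999 + 0.8778 + 0.5232 + 0.609 + 0.2096 + 0.078 + 0.0315 + 0 = 6.6866
Σ x·lx·mx = 16.6842; T = 16.6842/6.6866 = 2.49517…
r ≈ ln(R0)/T = ln(6.6866)/2.49517… = 0.76151… → 0.762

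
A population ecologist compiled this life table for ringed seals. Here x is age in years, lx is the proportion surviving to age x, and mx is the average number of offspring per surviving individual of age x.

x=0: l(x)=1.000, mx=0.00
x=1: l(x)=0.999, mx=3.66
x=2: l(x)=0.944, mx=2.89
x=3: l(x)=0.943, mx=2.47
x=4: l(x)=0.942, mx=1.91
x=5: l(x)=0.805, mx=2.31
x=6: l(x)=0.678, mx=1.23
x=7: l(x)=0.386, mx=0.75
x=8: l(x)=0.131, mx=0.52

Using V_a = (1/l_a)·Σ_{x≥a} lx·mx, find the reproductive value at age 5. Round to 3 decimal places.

lx·mx for x ≥ 5: 1.85955, 0.83394, 0.2895, 0.06812 → sum = 3.05111
V_5 = 3.05111 / l_5 = 3.05111 / 0.805 = 3.790199… → 3.790

3.790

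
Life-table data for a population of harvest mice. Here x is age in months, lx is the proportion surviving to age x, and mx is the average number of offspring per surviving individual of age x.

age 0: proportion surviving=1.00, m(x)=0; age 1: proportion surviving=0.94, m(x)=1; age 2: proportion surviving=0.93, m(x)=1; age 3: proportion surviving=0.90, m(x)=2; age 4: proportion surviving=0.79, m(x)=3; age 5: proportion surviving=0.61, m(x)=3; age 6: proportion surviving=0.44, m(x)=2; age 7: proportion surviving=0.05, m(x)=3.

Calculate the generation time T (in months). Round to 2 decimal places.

3.73

lx·mx: 0, 0.94, 0.93, 1.8, 2.37, 1.83, 0.88, 0.15 → R0 = 8.9
x·lx·mx: 0, 0.94, 1.86, 5.4, 9.48, 9.15, 5.28, 1.05 → Σ = 33.16
T = 33.16 / 8.9 = 3.725843… → 3.73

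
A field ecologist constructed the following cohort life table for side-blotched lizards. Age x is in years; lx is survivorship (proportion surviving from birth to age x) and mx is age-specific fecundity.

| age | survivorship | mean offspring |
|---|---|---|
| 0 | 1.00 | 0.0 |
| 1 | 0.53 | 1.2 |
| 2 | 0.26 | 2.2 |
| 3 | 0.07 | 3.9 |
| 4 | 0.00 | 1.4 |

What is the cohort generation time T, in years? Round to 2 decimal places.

1.75

lx·mx: 0, 0.636, 0.572, 0.273, 0 → R0 = 1.481
x·lx·mx: 0, 0.636, 1.144, 0.819, 0 → Σ = 2.599
T = 2.599 / 1.481 = 1.754895… → 1.75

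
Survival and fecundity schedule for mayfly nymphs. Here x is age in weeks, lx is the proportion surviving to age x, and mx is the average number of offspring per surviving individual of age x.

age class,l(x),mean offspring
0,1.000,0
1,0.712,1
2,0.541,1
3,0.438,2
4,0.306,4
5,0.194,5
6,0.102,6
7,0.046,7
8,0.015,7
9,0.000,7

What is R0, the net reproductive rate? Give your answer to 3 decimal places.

5.362

lx·mx by age: 0, 0.712, 0.541, 0.876, 1.224, 0.97, 0.612, 0.322, 0.105, 0
R0 = Σ lx·mx = 5.362 → 5.362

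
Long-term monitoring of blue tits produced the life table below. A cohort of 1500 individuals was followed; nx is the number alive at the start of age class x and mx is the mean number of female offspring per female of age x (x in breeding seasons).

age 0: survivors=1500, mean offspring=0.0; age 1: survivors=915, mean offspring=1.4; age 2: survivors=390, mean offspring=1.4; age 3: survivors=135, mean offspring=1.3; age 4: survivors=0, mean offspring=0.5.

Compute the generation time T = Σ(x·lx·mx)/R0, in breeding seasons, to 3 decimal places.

1.448

lx = nx/n0 = nx/1500: 1, 0.61, 0.26, 0.09, 0
lx·mx: 0, 0.854, 0.364, 0.117, 0 → R0 = 1.335
x·lx·mx: 0, 0.854, 0.728, 0.351, 0 → Σ = 1.933
T = 1.933 / 1.335 = 1.44794… → 1.448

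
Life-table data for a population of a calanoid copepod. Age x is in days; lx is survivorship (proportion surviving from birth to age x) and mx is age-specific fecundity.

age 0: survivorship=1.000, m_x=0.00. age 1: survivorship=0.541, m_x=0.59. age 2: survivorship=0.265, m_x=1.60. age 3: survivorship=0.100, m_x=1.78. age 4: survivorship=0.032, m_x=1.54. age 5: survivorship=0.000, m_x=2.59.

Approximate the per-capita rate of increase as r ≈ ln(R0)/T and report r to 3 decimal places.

R0 = Σ lx·mx = 0 + 0.31919 + 0.424 + 0.178 + 0.04928 + 0 = 0.97047
Σ x·lx·mx = 1.89831; T = 1.89831/0.97047 = 1.95607…
r ≈ ln(R0)/T = ln(0.97047)/1.95607… = -0.01532… → -0.015

-0.015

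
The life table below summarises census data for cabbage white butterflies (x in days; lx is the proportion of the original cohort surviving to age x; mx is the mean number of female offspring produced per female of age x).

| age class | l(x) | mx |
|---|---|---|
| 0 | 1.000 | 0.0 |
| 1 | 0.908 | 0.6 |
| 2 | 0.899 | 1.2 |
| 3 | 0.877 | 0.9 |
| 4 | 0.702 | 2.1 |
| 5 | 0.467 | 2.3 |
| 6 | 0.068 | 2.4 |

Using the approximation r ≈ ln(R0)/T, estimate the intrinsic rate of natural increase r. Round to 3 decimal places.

0.484

R0 = Σ lx·mx = 0 + 0.5448 + 1.0788 + 0.7893 + 1.4742 + 1.0741 + 0.1632 = 5.1244
Σ x·lx·mx = 17.3168; T = 17.3168/5.1244 = 3.37928…
r ≈ ln(R0)/T = ln(5.1244)/3.37928… = 0.48354… → 0.484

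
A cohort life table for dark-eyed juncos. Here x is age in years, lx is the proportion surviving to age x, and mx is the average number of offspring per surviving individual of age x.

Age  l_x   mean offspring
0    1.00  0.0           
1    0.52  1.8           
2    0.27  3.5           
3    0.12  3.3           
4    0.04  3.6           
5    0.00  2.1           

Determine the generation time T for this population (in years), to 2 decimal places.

lx·mx: 0, 0.936, 0.945, 0.396, 0.144, 0 → R0 = 2.421
x·lx·mx: 0, 0.936, 1.89, 1.188, 0.576, 0 → Σ = 4.59
T = 4.59 / 2.421 = 1.895911… → 1.90

1.90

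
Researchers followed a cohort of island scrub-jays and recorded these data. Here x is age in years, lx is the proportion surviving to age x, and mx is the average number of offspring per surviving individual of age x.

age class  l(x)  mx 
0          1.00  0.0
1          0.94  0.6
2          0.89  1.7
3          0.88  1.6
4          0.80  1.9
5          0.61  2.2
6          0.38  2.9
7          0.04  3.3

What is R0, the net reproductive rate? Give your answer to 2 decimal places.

7.58

lx·mx by age: 0, 0.564, 1.513, 1.408, 1.52, 1.342, 1.102, 0.132
R0 = Σ lx·mx = 7.581 → 7.58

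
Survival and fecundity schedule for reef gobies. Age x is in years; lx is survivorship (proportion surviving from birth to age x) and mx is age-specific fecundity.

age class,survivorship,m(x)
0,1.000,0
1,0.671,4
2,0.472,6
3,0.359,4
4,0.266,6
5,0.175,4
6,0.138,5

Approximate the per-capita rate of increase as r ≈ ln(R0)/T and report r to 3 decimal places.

0.855

R0 = Σ lx·mx = 0 + 2.684 + 2.832 + 1.436 + 1.596 + 0.7 + 0.69 = 9.938
Σ x·lx·mx = 26.68; T = 26.68/9.938 = 2.68464…
r ≈ ln(R0)/T = ln(9.938)/2.68464… = 0.85537… → 0.855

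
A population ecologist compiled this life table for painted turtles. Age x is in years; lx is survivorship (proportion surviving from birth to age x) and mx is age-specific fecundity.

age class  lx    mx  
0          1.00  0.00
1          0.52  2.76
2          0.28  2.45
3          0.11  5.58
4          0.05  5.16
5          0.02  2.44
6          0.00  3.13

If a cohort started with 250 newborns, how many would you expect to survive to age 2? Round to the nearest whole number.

Expected survivors = N0 · l_2 = 250 × 0.28 = 70 → 70

70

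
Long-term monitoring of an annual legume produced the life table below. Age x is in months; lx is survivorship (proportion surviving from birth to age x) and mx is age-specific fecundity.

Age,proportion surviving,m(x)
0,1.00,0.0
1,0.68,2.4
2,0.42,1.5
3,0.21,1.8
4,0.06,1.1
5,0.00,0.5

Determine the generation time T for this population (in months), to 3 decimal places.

lx·mx: 0, 1.632, 0.63, 0.378, 0.066, 0 → R0 = 2.706
x·lx·mx: 0, 1.632, 1.26, 1.134, 0.264, 0 → Σ = 4.29
T = 4.29 / 2.706 = 1.585366… → 1.585

1.585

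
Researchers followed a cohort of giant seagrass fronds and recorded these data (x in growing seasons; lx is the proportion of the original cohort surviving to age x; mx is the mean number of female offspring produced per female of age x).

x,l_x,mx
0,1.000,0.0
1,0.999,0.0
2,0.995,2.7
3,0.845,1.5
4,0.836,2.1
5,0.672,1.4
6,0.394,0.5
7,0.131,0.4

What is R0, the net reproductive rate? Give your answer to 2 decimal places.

6.90

lx·mx by age: 0, 0, 2.6865, 1.2675, 1.7556, 0.9408, 0.197, 0.0524
R0 = Σ lx·mx = 6.8998 → 6.90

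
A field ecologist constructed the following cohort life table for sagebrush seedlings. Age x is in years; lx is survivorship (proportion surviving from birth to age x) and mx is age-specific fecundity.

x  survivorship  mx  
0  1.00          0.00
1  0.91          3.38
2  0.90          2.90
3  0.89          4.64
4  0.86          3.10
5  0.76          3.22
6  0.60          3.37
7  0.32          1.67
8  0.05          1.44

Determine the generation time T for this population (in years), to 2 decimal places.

3.42

lx·mx: 0, 3.0758, 2.61, 4.1296, 2.666, 2.4472, 2.022, 0.5344, 0.072 → R0 = 17.557
x·lx·mx: 0, 3.0758, 5.22, 12.3888, 10.664, 12.236, 12.132, 3.7408, 0.576 → Σ = 60.0334
T = 60.0334 / 17.557 = 3.419343… → 3.42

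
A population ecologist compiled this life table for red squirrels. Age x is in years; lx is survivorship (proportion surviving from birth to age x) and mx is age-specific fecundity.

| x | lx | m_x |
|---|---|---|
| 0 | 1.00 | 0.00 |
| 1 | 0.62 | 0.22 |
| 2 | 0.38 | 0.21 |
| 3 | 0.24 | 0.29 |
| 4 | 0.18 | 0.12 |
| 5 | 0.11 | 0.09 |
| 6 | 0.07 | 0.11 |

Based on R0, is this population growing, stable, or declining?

R0 = Σ lx·mx = 0 + 0.1364 + 0.0798 + 0.0696 + 0.0216 + 0.0099 + 0.0077 = 0.325
R0 < 1, so the population is declining.

declining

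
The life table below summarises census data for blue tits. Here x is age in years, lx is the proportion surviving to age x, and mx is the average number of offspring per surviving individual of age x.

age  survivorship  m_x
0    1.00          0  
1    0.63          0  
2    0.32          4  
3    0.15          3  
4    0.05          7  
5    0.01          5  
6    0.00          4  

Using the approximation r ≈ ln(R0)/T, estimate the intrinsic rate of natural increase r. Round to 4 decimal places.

R0 = Σ lx·mx = 0 + 0 + 1.28 + 0.45 + 0.35 + 0.05 + 0 = 2.13
Σ x·lx·mx = 5.56; T = 5.56/2.13 = 2.61033…
r ≈ ln(R0)/T = ln(2.13)/2.61033… = 0.289665… → 0.2897

0.2897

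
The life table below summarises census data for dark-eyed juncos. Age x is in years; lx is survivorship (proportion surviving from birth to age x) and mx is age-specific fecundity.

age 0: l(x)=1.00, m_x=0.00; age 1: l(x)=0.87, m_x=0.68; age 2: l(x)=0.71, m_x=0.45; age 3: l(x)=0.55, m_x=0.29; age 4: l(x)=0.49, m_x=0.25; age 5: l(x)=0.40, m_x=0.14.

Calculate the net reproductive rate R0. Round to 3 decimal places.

1.249

lx·mx by age: 0, 0.5916, 0.3195, 0.1595, 0.1225, 0.056
R0 = Σ lx·mx = 1.2491 → 1.249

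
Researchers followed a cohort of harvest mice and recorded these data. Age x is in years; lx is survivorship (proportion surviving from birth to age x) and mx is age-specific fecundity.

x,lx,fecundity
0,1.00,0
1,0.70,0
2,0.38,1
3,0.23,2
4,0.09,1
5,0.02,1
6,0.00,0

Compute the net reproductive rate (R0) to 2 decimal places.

lx·mx by age: 0, 0, 0.38, 0.46, 0.09, 0.02, 0
R0 = Σ lx·mx = 0.95 → 0.95

0.95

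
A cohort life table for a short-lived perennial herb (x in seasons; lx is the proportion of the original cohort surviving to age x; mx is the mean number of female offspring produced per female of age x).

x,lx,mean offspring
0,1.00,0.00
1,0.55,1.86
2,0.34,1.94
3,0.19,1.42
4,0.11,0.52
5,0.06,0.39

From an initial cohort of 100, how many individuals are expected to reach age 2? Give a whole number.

Expected survivors = N0 · l_2 = 100 × 0.34 = 34 → 34

34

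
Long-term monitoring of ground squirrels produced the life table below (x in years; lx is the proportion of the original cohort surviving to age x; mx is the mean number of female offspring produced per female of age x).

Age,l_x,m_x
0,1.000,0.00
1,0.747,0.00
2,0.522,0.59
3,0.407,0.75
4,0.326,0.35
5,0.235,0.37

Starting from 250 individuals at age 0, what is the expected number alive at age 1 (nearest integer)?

Expected survivors = N0 · l_1 = 250 × 0.747 = 186.75 → 187

187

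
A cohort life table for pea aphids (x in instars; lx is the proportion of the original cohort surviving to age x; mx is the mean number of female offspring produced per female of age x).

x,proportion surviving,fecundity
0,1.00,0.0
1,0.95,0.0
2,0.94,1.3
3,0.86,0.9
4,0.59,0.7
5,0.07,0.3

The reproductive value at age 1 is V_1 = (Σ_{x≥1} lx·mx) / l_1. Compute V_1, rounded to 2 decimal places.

2.56

lx·mx for x ≥ 1: 0, 1.222, 0.774, 0.413, 0.021 → sum = 2.43
V_1 = 2.43 / l_1 = 2.43 / 0.95 = 2.557895… → 2.56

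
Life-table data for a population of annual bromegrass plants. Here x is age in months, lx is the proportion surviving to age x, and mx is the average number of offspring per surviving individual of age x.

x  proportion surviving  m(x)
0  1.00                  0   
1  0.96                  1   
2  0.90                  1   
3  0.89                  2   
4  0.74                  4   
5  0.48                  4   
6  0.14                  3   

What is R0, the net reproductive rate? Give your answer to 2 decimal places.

8.94

lx·mx by age: 0, 0.96, 0.9, 1.78, 2.96, 1.92, 0.42
R0 = Σ lx·mx = 8.94 → 8.94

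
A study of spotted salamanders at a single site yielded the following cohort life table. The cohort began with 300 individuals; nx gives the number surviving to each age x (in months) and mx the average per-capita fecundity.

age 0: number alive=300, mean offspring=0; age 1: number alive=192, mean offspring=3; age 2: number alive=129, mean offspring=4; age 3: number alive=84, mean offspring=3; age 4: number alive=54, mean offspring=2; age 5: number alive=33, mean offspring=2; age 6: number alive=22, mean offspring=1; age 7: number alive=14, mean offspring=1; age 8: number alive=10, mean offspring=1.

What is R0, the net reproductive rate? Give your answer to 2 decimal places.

5.21

lx = nx/n0 = nx/300: 1, 0.64, 0.43, 0.28, 0.18, 0.11, 0.07333…, 0.04667…, 0.03333…
lx·mx by age: 0, 1.92, 1.72, 0.84, 0.36, 0.22, 0.073333…, 0.046667…, 0.033333…
R0 = Σ lx·mx = 5.213333… → 5.21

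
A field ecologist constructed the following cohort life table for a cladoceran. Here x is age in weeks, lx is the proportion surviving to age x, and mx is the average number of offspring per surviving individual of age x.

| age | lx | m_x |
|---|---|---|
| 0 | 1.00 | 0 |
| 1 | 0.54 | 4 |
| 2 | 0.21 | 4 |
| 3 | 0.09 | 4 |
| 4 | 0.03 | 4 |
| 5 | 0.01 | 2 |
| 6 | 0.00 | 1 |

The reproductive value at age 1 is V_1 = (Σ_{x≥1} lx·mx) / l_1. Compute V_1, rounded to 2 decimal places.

lx·mx for x ≥ 1: 2.16, 0.84, 0.36, 0.12, 0.02, 0 → sum = 3.5
V_1 = 3.5 / l_1 = 3.5 / 0.54 = 6.481481… → 6.48

6.48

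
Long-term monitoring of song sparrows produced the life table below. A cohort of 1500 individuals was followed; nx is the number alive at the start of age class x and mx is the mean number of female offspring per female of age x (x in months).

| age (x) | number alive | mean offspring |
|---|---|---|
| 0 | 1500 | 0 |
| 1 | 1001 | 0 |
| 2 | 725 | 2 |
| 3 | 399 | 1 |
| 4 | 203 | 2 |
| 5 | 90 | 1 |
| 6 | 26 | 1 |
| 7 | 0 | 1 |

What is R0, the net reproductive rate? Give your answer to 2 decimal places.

lx = nx/n0 = nx/1500: 1, 0.66733…, 0.48333…, 0.266, 0.13533…, 0.06, 0.01733…, 0
lx·mx by age: 0, 0, 0.966667…, 0.266, 0.270667…, 0.06, 0.017333…, 0
R0 = Σ lx·mx = 1.580667… → 1.58

1.58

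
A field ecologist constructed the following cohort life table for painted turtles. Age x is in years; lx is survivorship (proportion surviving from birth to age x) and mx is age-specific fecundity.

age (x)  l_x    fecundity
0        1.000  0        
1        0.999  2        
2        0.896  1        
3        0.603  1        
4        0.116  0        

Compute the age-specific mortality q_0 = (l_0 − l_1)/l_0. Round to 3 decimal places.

q_0 = (l_0 − l_1) / l_0 = (1 − 0.999) / 1
     = 0.001 / 1 = 0.001 → 0.001

0.001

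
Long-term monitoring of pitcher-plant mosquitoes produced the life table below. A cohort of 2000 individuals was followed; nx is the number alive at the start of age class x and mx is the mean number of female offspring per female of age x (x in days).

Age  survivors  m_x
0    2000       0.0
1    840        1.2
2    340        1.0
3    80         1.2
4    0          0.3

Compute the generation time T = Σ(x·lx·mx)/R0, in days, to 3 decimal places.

1.368

lx = nx/n0 = nx/2000: 1, 0.42, 0.17, 0.04, 0
lx·mx: 0, 0.504, 0.17, 0.048, 0 → R0 = 0.722
x·lx·mx: 0, 0.504, 0.34, 0.144, 0 → Σ = 0.988
T = 0.988 / 0.722 = 1.368421… → 1.368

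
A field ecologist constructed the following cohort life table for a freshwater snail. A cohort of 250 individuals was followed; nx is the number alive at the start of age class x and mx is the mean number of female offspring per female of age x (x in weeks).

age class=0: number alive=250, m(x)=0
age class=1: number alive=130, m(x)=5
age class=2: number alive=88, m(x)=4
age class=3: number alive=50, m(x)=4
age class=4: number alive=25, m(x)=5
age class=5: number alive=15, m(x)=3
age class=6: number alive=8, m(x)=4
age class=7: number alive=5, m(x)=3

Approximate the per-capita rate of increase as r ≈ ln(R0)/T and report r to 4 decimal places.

lx = nx/n0 = nx/250: 1, 0.52, 0.352, 0.2, 0.1, 0.06, 0.032, 0.02
R0 = Σ lx·mx = 0 + 2.6 + 1.408 + 0.8 + 0.5 + 0.18 + 0.128 + 0.06 = 5.676
Σ x·lx·mx = 11.904; T = 11.904/5.676 = 2.09725…
r ≈ ln(R0)/T = ln(5.676)/2.09725… = 0.827868… → 0.8279

0.8279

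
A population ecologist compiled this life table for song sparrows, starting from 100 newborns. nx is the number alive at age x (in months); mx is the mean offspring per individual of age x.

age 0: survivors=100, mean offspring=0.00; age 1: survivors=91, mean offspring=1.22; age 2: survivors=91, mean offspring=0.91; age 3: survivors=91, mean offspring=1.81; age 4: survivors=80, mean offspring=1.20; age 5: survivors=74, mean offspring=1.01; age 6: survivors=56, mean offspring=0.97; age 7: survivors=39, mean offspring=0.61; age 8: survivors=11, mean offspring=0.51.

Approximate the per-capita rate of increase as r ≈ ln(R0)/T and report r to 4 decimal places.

0.5380

lx = nx/n0 = nx/100: 1, 0.91, 0.91, 0.91, 0.8, 0.74, 0.56, 0.39, 0.11
R0 = Σ lx·mx = 0 + 1.1102 + 0.8281 + 1.6471 + 0.96 + 0.7474 + 0.5432 + 0.2379 + 0.0561 = 6.13
Σ x·lx·mx = 20.658; T = 20.658/6.13 = 3.36998…
r ≈ ln(R0)/T = ln(6.13)/3.36998… = 0.538043… → 0.5380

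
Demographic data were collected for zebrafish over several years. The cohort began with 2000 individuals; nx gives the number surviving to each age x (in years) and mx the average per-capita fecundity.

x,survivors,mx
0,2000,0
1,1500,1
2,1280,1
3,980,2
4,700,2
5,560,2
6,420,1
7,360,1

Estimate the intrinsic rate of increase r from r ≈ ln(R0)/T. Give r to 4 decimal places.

0.4273

lx = nx/n0 = nx/2000: 1, 0.75, 0.64, 0.49, 0.35, 0.28, 0.21, 0.18
R0 = Σ lx·mx = 0 + 0.75 + 0.64 + 0.98 + 0.7 + 0.56 + 0.21 + 0.18 = 4.02
Σ x·lx·mx = 13.09; T = 13.09/4.02 = 3.25622…
r ≈ ln(R0)/T = ln(4.02)/3.25622… = 0.427269… → 0.4273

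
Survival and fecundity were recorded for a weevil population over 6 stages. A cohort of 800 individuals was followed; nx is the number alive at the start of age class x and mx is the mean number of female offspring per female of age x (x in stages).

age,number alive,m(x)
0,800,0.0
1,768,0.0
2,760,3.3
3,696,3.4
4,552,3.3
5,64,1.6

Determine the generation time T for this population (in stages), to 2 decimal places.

2.93

lx = nx/n0 = nx/800: 1, 0.96, 0.95, 0.87, 0.69, 0.08
lx·mx: 0, 0, 3.135, 2.958, 2.277, 0.128 → R0 = 8.498
x·lx·mx: 0, 0, 6.27, 8.874, 9.108, 0.64 → Σ = 24.892
T = 24.892 / 8.498 = 2.92916… → 2.93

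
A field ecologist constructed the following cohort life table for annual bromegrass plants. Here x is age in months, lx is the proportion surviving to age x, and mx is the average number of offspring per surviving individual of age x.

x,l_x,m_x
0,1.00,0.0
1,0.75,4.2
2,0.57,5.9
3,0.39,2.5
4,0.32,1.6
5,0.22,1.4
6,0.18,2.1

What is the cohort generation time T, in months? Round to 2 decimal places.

lx·mx: 0, 3.15, 3.363, 0.975, 0.512, 0.308, 0.378 → R0 = 8.686
x·lx·mx: 0, 3.15, 6.726, 2.925, 2.048, 1.54, 2.268 → Σ = 18.657
T = 18.657 / 8.686 = 2.147939… → 2.15

2.15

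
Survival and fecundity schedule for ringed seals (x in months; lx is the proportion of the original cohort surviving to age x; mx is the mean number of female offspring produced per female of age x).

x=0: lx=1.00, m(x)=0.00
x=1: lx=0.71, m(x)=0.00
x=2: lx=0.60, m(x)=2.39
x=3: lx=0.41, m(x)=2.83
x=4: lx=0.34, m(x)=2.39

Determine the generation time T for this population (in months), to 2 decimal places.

2.82

lx·mx: 0, 0, 1.434, 1.1603, 0.8126 → R0 = 3.4069
x·lx·mx: 0, 0, 2.868, 3.4809, 3.2504 → Σ = 9.5993
T = 9.5993 / 3.4069 = 2.817605… → 2.82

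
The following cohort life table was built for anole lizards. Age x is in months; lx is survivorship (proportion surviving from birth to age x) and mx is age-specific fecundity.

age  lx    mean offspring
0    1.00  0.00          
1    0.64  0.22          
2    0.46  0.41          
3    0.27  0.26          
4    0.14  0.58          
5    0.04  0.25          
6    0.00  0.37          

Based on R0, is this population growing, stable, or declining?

declining

R0 = Σ lx·mx = 0 + 0.1408 + 0.1886 + 0.0702 + 0.0812 + 0.01 + 0 = 0.4908
R0 < 1, so the population is declining.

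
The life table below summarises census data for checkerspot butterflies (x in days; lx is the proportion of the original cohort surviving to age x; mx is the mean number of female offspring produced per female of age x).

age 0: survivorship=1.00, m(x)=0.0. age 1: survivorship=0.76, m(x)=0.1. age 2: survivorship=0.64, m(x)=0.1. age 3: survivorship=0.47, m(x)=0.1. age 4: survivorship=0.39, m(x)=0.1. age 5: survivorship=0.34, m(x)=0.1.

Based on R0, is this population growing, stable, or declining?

declining

R0 = Σ lx·mx = 0 + 0.076 + 0.064 + 0.047 + 0.039 + 0.034 = 0.26
R0 < 1, so the population is declining.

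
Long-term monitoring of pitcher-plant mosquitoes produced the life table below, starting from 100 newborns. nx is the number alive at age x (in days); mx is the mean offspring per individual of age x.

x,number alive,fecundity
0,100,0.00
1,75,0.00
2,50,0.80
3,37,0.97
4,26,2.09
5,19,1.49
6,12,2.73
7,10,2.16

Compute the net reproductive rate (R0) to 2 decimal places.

2.13

lx = nx/n0 = nx/100: 1, 0.75, 0.5, 0.37, 0.26, 0.19, 0.12, 0.1
lx·mx by age: 0, 0, 0.4, 0.3589, 0.5434, 0.2831, 0.3276, 0.216
R0 = Σ lx·mx = 2.129 → 2.13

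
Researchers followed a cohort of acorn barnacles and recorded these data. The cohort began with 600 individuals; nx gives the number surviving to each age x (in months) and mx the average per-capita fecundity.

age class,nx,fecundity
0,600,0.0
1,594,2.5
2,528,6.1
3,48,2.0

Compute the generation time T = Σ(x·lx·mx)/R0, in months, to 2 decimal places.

1.71

lx = nx/n0 = nx/600: 1, 0.99, 0.88, 0.08
lx·mx: 0, 2.475, 5.368, 0.16 → R0 = 8.003
x·lx·mx: 0, 2.475, 10.736, 0.48 → Σ = 13.691
T = 13.691 / 8.003 = 1.710733… → 1.71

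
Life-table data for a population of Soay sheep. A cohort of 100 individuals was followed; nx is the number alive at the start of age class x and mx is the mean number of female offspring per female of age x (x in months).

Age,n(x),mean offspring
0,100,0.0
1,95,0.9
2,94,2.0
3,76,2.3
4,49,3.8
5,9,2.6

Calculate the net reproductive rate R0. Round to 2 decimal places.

6.58

lx = nx/n0 = nx/100: 1, 0.95, 0.94, 0.76, 0.49, 0.09
lx·mx by age: 0, 0.855, 1.88, 1.748, 1.862, 0.234
R0 = Σ lx·mx = 6.579 → 6.58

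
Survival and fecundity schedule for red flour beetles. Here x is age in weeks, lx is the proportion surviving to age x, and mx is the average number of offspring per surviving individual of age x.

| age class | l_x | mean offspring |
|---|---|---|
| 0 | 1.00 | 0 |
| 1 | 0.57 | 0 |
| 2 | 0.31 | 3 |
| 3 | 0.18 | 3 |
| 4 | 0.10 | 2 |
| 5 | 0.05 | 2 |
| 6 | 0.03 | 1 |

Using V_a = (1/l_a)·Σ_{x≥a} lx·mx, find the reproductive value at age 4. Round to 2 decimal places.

lx·mx for x ≥ 4: 0.2, 0.1, 0.03 → sum = 0.33
V_4 = 0.33 / l_4 = 0.33 / 0.1 = 3.3 → 3.30

3.30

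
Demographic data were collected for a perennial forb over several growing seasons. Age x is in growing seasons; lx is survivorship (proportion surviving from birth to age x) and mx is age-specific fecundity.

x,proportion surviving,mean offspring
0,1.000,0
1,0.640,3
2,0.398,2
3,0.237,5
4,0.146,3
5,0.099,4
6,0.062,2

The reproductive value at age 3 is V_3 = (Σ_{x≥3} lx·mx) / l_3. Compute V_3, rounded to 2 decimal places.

lx·mx for x ≥ 3: 1.185, 0.438, 0.396, 0.124 → sum = 2.143
V_3 = 2.143 / l_3 = 2.143 / 0.237 = 9.042194… → 9.04

9.04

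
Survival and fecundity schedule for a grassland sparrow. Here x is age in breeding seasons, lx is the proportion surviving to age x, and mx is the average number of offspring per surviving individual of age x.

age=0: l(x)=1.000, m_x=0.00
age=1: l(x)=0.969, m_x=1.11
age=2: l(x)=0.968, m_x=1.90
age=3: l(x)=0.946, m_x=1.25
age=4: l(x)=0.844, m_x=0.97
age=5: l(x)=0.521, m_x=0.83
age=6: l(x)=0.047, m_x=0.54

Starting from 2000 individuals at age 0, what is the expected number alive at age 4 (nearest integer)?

Expected survivors = N0 · l_4 = 2000 × 0.844 = 1688 → 1688

1688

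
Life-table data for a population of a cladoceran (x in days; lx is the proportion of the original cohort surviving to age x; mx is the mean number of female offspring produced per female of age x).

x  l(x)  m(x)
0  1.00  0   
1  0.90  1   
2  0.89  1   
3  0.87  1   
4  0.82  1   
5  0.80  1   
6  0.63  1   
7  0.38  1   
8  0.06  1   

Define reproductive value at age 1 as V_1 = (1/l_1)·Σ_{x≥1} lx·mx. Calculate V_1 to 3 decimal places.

lx·mx for x ≥ 1: 0.9, 0.89, 0.87, 0.82, 0.8, 0.63, 0.38, 0.06 → sum = 5.35
V_1 = 5.35 / l_1 = 5.35 / 0.9 = 5.944444… → 5.944

5.944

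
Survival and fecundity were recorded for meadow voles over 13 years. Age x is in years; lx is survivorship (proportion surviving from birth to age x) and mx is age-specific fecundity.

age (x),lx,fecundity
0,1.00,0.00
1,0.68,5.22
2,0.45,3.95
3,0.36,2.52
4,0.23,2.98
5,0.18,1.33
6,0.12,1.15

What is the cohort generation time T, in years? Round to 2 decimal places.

lx·mx: 0, 3.5496, 1.7775, 0.9072, 0.6854, 0.2394, 0.138 → R0 = 7.2971
x·lx·mx: 0, 3.5496, 3.555, 2.7216, 2.7416, 1.197, 0.828 → Σ = 14.5928
T = 14.5928 / 7.2971 = 1.999808… → 2.00

2.00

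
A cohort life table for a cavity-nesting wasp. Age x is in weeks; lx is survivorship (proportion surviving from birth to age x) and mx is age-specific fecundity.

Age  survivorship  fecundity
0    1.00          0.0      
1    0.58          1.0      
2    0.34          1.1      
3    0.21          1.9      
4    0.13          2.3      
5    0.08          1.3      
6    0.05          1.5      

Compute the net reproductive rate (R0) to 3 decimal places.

1.831

lx·mx by age: 0, 0.58, 0.374, 0.399, 0.299, 0.104, 0.075
R0 = Σ lx·mx = 1.831 → 1.831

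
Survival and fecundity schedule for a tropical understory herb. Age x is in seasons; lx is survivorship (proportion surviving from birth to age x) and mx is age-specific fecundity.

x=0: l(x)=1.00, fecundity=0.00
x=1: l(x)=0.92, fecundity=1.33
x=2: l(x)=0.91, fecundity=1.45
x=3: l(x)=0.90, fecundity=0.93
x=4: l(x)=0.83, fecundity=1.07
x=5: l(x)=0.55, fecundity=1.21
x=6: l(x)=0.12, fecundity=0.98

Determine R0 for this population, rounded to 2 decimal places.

5.05

lx·mx by age: 0, 1.2236, 1.3195, 0.837, 0.8881, 0.6655, 0.1176
R0 = Σ lx·mx = 5.0513 → 5.05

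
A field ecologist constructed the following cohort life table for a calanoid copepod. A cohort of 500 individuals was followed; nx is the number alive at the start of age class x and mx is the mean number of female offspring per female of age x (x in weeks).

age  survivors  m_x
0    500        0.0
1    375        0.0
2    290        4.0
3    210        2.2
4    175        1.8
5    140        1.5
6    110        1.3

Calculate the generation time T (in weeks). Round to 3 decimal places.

lx = nx/n0 = nx/500: 1, 0.75, 0.58, 0.42, 0.35, 0.28, 0.22
lx·mx: 0, 0, 2.32, 0.924, 0.63, 0.42, 0.286 → R0 = 4.58
x·lx·mx: 0, 0, 4.64, 2.772, 2.52, 2.1, 1.716 → Σ = 13.748
T = 13.748 / 4.58 = 3.001747… → 3.002

3.002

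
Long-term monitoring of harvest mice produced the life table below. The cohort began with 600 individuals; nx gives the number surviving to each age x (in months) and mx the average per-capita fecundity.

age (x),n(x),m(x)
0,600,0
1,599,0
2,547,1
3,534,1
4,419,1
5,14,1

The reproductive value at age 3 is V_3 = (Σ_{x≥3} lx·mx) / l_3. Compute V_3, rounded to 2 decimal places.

lx = nx/n0 = nx/600: 1, 0.99833…, 0.91167…, 0.89, 0.69833…, 0.02333…
lx·mx for x ≥ 3: 0.89, 0.698333…, 0.023333… → sum = 1.611667…
V_3 = 1.611667… / l_3 = 1.611667… / 0.89 = 1.810861… → 1.81

1.81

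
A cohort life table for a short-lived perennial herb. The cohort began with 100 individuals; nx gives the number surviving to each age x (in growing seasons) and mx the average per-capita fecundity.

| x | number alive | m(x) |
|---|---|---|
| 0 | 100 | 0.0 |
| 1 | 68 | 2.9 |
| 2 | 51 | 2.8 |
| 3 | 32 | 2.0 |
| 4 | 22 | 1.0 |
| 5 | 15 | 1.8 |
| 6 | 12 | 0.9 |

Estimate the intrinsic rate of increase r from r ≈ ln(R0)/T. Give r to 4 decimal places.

lx = nx/n0 = nx/100: 1, 0.68, 0.51, 0.32, 0.22, 0.15, 0.12
R0 = Σ lx·mx = 0 + 1.972 + 1.428 + 0.64 + 0.22 + 0.27 + 0.108 = 4.638
Σ x·lx·mx = 9.626; T = 9.626/4.638 = 2.07546…
r ≈ ln(R0)/T = ln(4.638)/2.07546… = 0.739248… → 0.7392

0.7392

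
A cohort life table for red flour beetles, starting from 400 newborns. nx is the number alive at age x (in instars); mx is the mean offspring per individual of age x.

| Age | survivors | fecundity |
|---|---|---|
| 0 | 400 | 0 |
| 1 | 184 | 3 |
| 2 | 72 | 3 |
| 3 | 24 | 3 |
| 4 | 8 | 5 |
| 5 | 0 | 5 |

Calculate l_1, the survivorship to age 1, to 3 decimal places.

0.460

l_1 = n_1/n_0 = 184/400 = 0.46 → 0.460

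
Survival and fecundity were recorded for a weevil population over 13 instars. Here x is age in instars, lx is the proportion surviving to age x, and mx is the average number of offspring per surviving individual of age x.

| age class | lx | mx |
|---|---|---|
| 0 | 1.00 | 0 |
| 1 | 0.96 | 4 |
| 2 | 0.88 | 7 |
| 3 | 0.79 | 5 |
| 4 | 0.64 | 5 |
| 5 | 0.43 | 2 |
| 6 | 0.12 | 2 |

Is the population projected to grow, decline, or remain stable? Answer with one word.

R0 = Σ lx·mx = 0 + 3.84 + 6.16 + 3.95 + 3.2 + 0.86 + 0.24 = 18.25
R0 > 1, so the population is growing.

growing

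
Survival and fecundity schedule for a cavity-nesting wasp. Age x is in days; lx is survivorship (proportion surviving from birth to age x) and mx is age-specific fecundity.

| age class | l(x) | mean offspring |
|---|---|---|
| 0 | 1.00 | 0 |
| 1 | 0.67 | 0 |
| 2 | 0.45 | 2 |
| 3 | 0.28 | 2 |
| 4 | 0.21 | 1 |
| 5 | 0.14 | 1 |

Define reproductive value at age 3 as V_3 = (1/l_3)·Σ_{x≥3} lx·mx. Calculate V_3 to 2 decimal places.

lx·mx for x ≥ 3: 0.56, 0.21, 0.14 → sum = 0.91
V_3 = 0.91 / l_3 = 0.91 / 0.28 = 3.25 → 3.25

3.25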